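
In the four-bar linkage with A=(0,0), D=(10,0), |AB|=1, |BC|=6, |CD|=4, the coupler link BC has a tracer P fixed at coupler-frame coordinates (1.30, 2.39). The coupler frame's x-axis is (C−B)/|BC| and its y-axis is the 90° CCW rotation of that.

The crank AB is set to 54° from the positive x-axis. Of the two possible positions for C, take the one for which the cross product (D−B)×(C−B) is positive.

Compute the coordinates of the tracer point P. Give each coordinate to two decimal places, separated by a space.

1.43 3.40

A=(0,0), D=(10.00,0)
B = A + 1.00·(cos54°, sin54°) = (0.5878, 0.8090)
|BD| = 9.4469
circle(B,6.00) ∩ circle(D,4.00): a=5.7820, h=1.6026
  candidates: C₊=(6.4858,1.9106) cross=15.140; C₋=(6.2113,-1.2829) cross=-15.140
  mode + wants cross > 0 → take C=(6.4858,1.9106) (cross=15.140)
ex = (C−B)/|BC| = (0.9830,0.1836); ey = (-0.1836,0.9830)
P = B + 1.30·ex + 2.39·ey = (1.4269,3.3971)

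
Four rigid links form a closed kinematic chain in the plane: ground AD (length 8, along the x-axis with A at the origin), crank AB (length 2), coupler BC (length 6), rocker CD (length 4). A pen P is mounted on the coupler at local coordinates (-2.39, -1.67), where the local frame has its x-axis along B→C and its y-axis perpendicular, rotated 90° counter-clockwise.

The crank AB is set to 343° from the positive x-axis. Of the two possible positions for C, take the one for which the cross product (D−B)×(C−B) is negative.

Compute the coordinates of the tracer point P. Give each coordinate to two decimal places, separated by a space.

A=(0,0), D=(8.00,0)
B = A + 2.00·(cos343°, sin343°) = (1.9126, -0.5847)
|BD| = 6.1154
circle(B,6.00) ∩ circle(D,4.00): a=4.6929, h=3.7385
  candidates: C₊=(6.2266,3.5854) cross=22.863; C₋=(6.9415,-3.8574) cross=-22.863
  mode - wants cross < 0 → take C=(6.9415,-3.8574) (cross=-22.863)
ex = (C−B)/|BC| = (0.8381,-0.5454); ey = (0.5454,0.8381)
P = B + -2.39·ex + -1.67·ey = (-1.0015,-0.6808)

-1.00 -0.68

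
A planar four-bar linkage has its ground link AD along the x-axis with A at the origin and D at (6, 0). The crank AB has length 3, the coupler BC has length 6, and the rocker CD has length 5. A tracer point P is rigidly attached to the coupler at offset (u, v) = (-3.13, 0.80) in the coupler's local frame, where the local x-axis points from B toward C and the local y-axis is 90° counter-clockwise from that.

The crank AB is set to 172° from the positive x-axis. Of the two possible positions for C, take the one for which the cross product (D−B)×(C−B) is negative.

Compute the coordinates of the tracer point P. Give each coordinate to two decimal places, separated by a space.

A=(0,0), D=(6.00,0)
B = A + 3.00·(cos172°, sin172°) = (-2.9708, 0.4175)
|BD| = 8.9805
circle(B,6.00) ∩ circle(D,5.00): a=5.1027, h=3.1563
  candidates: C₊=(2.2731,3.3332) cross=28.346; C₋=(1.9796,-2.9726) cross=-28.346
  mode - wants cross < 0 → take C=(1.9796,-2.9726) (cross=-28.346)
ex = (C−B)/|BC| = (0.8251,-0.5650); ey = (0.5650,0.8251)
P = B + -3.13·ex + 0.80·ey = (-5.1013,2.8461)

-5.10 2.85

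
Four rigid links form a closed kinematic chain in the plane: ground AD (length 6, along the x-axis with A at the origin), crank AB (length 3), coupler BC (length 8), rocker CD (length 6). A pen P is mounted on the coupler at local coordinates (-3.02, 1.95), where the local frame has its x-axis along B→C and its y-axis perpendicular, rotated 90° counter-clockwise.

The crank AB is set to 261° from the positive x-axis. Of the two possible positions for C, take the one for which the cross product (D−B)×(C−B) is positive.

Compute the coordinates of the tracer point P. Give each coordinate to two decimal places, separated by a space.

-3.30 -5.18

A=(0,0), D=(6.00,0)
B = A + 3.00·(cos261°, sin261°) = (-0.4693, -2.9631)
|BD| = 7.1156
circle(B,8.00) ∩ circle(D,6.00): a=5.5253, h=5.7854
  candidates: C₊=(2.1450,4.5977) cross=41.167; C₋=(6.9633,-5.9222) cross=-41.167
  mode + wants cross > 0 → take C=(2.1450,4.5977) (cross=41.167)
ex = (C−B)/|BC| = (0.3268,0.9451); ey = (-0.9451,0.3268)
P = B + -3.02·ex + 1.95·ey = (-3.2991,-5.1800)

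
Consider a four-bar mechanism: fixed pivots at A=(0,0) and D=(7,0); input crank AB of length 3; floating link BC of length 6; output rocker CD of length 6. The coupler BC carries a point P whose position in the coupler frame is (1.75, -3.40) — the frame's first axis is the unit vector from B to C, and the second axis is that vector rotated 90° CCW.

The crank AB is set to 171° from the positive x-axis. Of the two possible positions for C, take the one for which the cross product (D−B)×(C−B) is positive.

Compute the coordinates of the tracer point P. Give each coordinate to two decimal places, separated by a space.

0.29 -1.54

A=(0,0), D=(7.00,0)
B = A + 3.00·(cos171°, sin171°) = (-2.9631, 0.4693)
|BD| = 9.9741
circle(B,6.00) ∩ circle(D,6.00): a=4.9871, h=3.3361
  candidates: C₊=(2.1754,3.5670) cross=33.274; C₋=(1.8615,-3.0977) cross=-33.274
  mode + wants cross > 0 → take C=(2.1754,3.5670) (cross=33.274)
ex = (C−B)/|BC| = (0.8564,0.5163); ey = (-0.5163,0.8564)
P = B + 1.75·ex + -3.40·ey = (0.2910,-1.5390)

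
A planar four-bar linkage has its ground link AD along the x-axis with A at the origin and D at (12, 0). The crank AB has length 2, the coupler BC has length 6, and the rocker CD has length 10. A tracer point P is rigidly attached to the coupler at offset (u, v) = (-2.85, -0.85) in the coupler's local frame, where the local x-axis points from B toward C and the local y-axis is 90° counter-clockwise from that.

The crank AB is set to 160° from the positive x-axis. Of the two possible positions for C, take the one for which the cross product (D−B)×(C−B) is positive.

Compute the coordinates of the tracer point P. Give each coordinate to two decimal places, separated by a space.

-3.67 -1.69

A=(0,0), D=(12.00,0)
B = A + 2.00·(cos160°, sin160°) = (-1.8794, 0.6840)
|BD| = 13.8962
circle(B,6.00) ∩ circle(D,10.00): a=4.6453, h=3.7975
  candidates: C₊=(2.9472,4.2483) cross=52.771; C₋=(2.5734,-3.3375) cross=-52.771
  mode + wants cross > 0 → take C=(2.9472,4.2483) (cross=52.771)
ex = (C−B)/|BC| = (0.8044,0.5940); ey = (-0.5940,0.8044)
P = B + -2.85·ex + -0.85·ey = (-3.6671,-1.6927)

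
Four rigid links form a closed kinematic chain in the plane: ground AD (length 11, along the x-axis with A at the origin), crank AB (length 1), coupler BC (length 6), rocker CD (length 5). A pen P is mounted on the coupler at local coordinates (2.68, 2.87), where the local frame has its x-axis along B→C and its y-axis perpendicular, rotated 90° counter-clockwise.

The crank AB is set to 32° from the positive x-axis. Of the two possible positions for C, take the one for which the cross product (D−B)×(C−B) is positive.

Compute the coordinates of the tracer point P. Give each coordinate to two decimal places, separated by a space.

2.55 4.07

A=(0,0), D=(11.00,0)
B = A + 1.00·(cos32°, sin32°) = (0.8480, 0.5299)
|BD| = 10.1658
circle(B,6.00) ∩ circle(D,5.00): a=5.6239, h=2.0908
  candidates: C₊=(6.5733,2.3247) cross=21.255; C₋=(6.3553,-1.8512) cross=-21.255
  mode + wants cross > 0 → take C=(6.5733,2.3247) (cross=21.255)
ex = (C−B)/|BC| = (0.9542,0.2991); ey = (-0.2991,0.9542)
P = B + 2.68·ex + 2.87·ey = (2.5468,4.0702)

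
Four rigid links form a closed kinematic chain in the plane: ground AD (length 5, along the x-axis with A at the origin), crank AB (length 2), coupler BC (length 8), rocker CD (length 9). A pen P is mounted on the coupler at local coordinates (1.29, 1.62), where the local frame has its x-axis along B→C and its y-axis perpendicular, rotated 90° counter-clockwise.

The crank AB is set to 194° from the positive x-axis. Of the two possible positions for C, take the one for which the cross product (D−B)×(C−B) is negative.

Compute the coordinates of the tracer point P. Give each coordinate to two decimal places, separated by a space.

0.03 -1.13

A=(0,0), D=(5.00,0)
B = A + 2.00·(cos194°, sin194°) = (-1.9406, -0.4838)
|BD| = 6.9574
circle(B,8.00) ∩ circle(D,9.00): a=2.2570, h=7.6750
  candidates: C₊=(-0.2228,7.3296) cross=53.398; C₋=(0.8447,-7.9833) cross=-53.398
  mode - wants cross < 0 → take C=(0.8447,-7.9833) (cross=-53.398)
ex = (C−B)/|BC| = (0.3482,-0.9374); ey = (0.9374,0.3482)
P = B + 1.29·ex + 1.62·ey = (0.0272,-1.1291)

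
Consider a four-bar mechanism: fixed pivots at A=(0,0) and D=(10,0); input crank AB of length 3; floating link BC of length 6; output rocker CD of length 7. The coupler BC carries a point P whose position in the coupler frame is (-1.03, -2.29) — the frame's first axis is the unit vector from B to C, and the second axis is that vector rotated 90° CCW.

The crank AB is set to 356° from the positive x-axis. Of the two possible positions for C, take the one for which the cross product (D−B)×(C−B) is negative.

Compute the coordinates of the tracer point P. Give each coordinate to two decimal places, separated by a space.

A=(0,0), D=(10.00,0)
B = A + 3.00·(cos356°, sin356°) = (2.9927, -0.2093)
|BD| = 7.0104
circle(B,6.00) ∩ circle(D,7.00): a=2.5780, h=5.4179
  candidates: C₊=(5.4078,5.2832) cross=37.982; C₋=(5.7313,-5.5478) cross=-37.982
  mode - wants cross < 0 → take C=(5.7313,-5.5478) (cross=-37.982)
ex = (C−B)/|BC| = (0.4564,-0.8898); ey = (0.8898,0.4564)
P = B + -1.03·ex + -2.29·ey = (0.4850,-0.3381)

0.49 -0.34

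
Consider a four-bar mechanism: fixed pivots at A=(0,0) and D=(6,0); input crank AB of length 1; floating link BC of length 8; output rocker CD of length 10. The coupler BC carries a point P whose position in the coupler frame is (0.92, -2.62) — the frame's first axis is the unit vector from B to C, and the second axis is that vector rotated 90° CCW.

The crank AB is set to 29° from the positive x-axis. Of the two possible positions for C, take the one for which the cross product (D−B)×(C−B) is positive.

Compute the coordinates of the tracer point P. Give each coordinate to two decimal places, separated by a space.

A=(0,0), D=(6.00,0)
B = A + 1.00·(cos29°, sin29°) = (0.8746, 0.4848)
|BD| = 5.1483
circle(B,8.00) ∩ circle(D,10.00): a=-0.9222, h=7.9467
  candidates: C₊=(0.7049,8.4830) cross=40.912; C₋=(-0.7918,-7.3397) cross=-40.912
  mode + wants cross > 0 → take C=(0.7049,8.4830) (cross=40.912)
ex = (C−B)/|BC| = (-0.0212,0.9998); ey = (-0.9998,-0.0212)
P = B + 0.92·ex + -2.62·ey = (3.4745,1.4602)

3.47 1.46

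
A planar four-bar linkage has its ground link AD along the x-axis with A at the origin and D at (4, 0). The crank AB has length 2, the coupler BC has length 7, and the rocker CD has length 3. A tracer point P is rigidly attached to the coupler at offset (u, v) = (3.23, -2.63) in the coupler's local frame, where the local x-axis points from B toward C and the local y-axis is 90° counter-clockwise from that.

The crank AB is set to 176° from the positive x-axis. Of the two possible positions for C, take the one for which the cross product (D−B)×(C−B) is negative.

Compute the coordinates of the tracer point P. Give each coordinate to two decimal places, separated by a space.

-0.28 -3.66

A=(0,0), D=(4.00,0)
B = A + 2.00·(cos176°, sin176°) = (-1.9951, 0.1395)
|BD| = 5.9968
circle(B,7.00) ∩ circle(D,3.00): a=6.3335, h=2.9810
  candidates: C₊=(4.4060,2.9724) cross=17.877; C₋=(4.2673,-2.9881) cross=-17.877
  mode - wants cross < 0 → take C=(4.2673,-2.9881) (cross=-17.877)
ex = (C−B)/|BC| = (0.8946,-0.4468); ey = (0.4468,0.8946)
P = B + 3.23·ex + -2.63·ey = (-0.2805,-3.6565)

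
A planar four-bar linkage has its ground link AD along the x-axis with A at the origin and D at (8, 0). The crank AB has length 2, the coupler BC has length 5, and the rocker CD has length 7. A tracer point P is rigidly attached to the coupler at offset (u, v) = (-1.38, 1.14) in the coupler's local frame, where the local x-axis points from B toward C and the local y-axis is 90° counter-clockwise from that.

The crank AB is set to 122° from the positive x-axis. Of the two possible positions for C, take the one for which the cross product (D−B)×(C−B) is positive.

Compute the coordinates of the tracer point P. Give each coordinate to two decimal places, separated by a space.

-2.85 1.75

A=(0,0), D=(8.00,0)
B = A + 2.00·(cos122°, sin122°) = (-1.0598, 1.6961)
|BD| = 9.2172
circle(B,5.00) ∩ circle(D,7.00): a=3.3067, h=3.7504
  candidates: C₊=(2.8805,4.7740) cross=34.569; C₋=(1.5003,-2.5988) cross=-34.569
  mode + wants cross > 0 → take C=(2.8805,4.7740) (cross=34.569)
ex = (C−B)/|BC| = (0.7881,0.6156); ey = (-0.6156,0.7881)
P = B + -1.38·ex + 1.14·ey = (-2.8491,1.7450)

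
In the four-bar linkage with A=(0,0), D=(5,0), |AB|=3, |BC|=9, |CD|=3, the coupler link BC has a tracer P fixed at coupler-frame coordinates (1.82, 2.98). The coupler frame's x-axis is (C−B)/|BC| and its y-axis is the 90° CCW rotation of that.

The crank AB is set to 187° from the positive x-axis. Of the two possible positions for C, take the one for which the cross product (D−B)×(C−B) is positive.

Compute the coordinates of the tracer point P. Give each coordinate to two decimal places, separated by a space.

-2.39 3.08

A=(0,0), D=(5.00,0)
B = A + 3.00·(cos187°, sin187°) = (-2.9776, -0.3656)
|BD| = 7.9860
circle(B,9.00) ∩ circle(D,3.00): a=8.5009, h=2.9555
  candidates: C₊=(5.3790,2.9760) cross=23.603; C₋=(5.6496,-2.9288) cross=-23.603
  mode + wants cross > 0 → take C=(5.3790,2.9760) (cross=23.603)
ex = (C−B)/|BC| = (0.9285,0.3713); ey = (-0.3713,0.9285)
P = B + 1.82·ex + 2.98·ey = (-2.3942,3.0771)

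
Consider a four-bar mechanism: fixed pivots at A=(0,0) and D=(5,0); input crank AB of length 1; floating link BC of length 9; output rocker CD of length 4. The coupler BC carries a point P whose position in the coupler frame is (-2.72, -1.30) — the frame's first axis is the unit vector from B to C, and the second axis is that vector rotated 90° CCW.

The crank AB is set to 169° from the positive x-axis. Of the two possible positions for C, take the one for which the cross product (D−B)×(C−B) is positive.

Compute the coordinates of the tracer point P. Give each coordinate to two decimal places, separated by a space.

A=(0,0), D=(5.00,0)
B = A + 1.00·(cos169°, sin169°) = (-0.9816, 0.1908)
|BD| = 5.9847
circle(B,9.00) ∩ circle(D,4.00): a=8.4229, h=3.1710
  candidates: C₊=(7.5381,3.0916) cross=18.977; C₋=(7.3359,-3.2471) cross=-18.977
  mode + wants cross > 0 → take C=(7.5381,3.0916) (cross=18.977)
ex = (C−B)/|BC| = (0.9466,0.3223); ey = (-0.3223,0.9466)
P = B + -2.72·ex + -1.30·ey = (-3.1375,-1.9165)

-3.14 -1.92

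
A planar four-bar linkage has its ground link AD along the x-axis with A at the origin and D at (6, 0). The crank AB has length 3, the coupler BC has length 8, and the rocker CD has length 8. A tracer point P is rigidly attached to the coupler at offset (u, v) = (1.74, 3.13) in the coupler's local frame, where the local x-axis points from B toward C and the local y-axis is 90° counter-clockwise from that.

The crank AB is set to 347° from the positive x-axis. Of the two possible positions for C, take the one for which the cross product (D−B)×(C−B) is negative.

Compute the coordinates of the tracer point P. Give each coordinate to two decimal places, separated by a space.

6.49 -1.01

A=(0,0), D=(6.00,0)
B = A + 3.00·(cos347°, sin347°) = (2.9231, -0.6749)
|BD| = 3.1500
circle(B,8.00) ∩ circle(D,8.00): a=1.5750, h=7.8434
  candidates: C₊=(2.7812,7.3239) cross=24.707; C₋=(6.1419,-7.9987) cross=-24.707
  mode - wants cross < 0 → take C=(6.1419,-7.9987) (cross=-24.707)
ex = (C−B)/|BC| = (0.4023,-0.9155); ey = (0.9155,0.4023)
P = B + 1.74·ex + 3.13·ey = (6.4887,-1.0084)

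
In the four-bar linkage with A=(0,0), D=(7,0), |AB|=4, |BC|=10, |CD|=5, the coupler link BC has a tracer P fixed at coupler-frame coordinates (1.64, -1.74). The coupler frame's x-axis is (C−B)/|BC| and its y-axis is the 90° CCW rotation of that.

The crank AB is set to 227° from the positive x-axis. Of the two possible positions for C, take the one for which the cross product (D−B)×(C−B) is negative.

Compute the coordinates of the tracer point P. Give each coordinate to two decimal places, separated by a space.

A=(0,0), D=(7.00,0)
B = A + 4.00·(cos227°, sin227°) = (-2.7280, -2.9254)
|BD| = 10.1583
circle(B,10.00) ∩ circle(D,5.00): a=8.7707, h=4.8036
  candidates: C₊=(4.2878,4.2005) cross=48.797; C₋=(7.0545,-4.9997) cross=-48.797
  mode - wants cross < 0 → take C=(7.0545,-4.9997) (cross=-48.797)
ex = (C−B)/|BC| = (0.9783,-0.2074); ey = (0.2074,0.9783)
P = B + 1.64·ex + -1.74·ey = (-1.4846,-4.9678)

-1.48 -4.97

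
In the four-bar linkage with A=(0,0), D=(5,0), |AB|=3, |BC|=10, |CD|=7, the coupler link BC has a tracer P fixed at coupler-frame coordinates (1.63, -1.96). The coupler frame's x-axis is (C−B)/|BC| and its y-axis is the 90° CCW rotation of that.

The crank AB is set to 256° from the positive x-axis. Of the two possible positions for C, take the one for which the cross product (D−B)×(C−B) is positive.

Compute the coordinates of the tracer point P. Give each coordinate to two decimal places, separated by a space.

A=(0,0), D=(5.00,0)
B = A + 3.00·(cos256°, sin256°) = (-0.7258, -2.9109)
|BD| = 6.4232
circle(B,10.00) ∩ circle(D,7.00): a=7.1816, h=6.9588
  candidates: C₊=(2.5224,6.5469) cross=44.698; C₋=(8.8296,-5.8595) cross=-44.698
  mode + wants cross > 0 → take C=(2.5224,6.5469) (cross=44.698)
ex = (C−B)/|BC| = (0.3248,0.9458); ey = (-0.9458,0.3248)
P = B + 1.63·ex + -1.96·ey = (1.6574,-2.0059)

1.66 -2.01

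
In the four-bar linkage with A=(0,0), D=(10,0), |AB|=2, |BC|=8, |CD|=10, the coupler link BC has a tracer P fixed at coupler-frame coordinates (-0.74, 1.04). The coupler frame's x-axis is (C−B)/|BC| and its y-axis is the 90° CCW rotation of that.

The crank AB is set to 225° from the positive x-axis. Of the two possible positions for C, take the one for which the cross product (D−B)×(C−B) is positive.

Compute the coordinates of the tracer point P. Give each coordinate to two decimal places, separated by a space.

A=(0,0), D=(10.00,0)
B = A + 2.00·(cos225°, sin225°) = (-1.4142, -1.4142)
|BD| = 11.5015
circle(B,8.00) ∩ circle(D,10.00): a=4.1857, h=6.8176
  candidates: C₊=(1.9015,5.8663) cross=78.413; C₋=(3.5780,-7.6654) cross=-78.413
  mode + wants cross > 0 → take C=(1.9015,5.8663) (cross=78.413)
ex = (C−B)/|BC| = (0.4145,0.9101); ey = (-0.9101,0.4145)
P = B + -0.74·ex + 1.04·ey = (-2.6674,-1.6566)

-2.67 -1.66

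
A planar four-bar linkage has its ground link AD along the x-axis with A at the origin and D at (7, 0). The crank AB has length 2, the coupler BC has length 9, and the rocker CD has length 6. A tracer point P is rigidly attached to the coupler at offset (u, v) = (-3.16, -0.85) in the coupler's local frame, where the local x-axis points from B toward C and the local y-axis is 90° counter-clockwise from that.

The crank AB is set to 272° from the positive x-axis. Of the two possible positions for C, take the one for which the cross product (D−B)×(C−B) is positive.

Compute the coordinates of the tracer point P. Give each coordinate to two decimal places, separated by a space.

-0.90 -5.12

A=(0,0), D=(7.00,0)
B = A + 2.00·(cos272°, sin272°) = (0.0698, -1.9988)
|BD| = 7.2127
circle(B,9.00) ∩ circle(D,6.00): a=6.7258, h=5.9802
  candidates: C₊=(4.8750,5.6111) cross=43.133; C₋=(8.1895,-5.8809) cross=-43.133
  mode + wants cross > 0 → take C=(4.8750,5.6111) (cross=43.133)
ex = (C−B)/|BC| = (0.5339,0.8455); ey = (-0.8455,0.5339)
P = B + -3.16·ex + -0.85·ey = (-0.8986,-5.1245)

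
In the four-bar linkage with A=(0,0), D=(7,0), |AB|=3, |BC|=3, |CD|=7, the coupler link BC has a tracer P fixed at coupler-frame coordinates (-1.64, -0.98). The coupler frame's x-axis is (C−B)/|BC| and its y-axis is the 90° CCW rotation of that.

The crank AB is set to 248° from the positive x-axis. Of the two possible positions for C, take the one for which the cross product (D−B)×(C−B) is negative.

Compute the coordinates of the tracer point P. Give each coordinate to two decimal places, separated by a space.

-3.03 -2.80

A=(0,0), D=(7.00,0)
B = A + 3.00·(cos248°, sin248°) = (-1.1238, -2.7816)
|BD| = 8.5868
circle(B,3.00) ∩ circle(D,7.00): a=1.9643, h=2.2675
  candidates: C₊=(-0.0000,0.0000) cross=19.471; C₋=(1.4691,-4.2905) cross=-19.471
  mode - wants cross < 0 → take C=(1.4691,-4.2905) (cross=-19.471)
ex = (C−B)/|BC| = (0.8643,-0.5030); ey = (0.5030,0.8643)
P = B + -1.64·ex + -0.98·ey = (-3.0342,-2.8036)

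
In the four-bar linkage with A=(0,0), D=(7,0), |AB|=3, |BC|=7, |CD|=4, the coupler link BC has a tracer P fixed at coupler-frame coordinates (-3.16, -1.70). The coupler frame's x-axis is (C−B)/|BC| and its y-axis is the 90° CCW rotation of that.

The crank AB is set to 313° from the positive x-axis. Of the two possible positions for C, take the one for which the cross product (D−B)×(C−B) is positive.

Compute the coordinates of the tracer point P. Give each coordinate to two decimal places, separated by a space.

A=(0,0), D=(7.00,0)
B = A + 3.00·(cos313°, sin313°) = (2.0460, -2.1941)
|BD| = 5.4181
circle(B,7.00) ∩ circle(D,4.00): a=5.7544, h=3.9858
  candidates: C₊=(5.6934,3.7806) cross=21.596; C₋=(8.9215,-3.5082) cross=-21.596
  mode + wants cross > 0 → take C=(5.6934,3.7806) (cross=21.596)
ex = (C−B)/|BC| = (0.5211,0.8535); ey = (-0.8535,0.5211)
P = B + -3.16·ex + -1.70·ey = (1.8504,-5.7770)

1.85 -5.78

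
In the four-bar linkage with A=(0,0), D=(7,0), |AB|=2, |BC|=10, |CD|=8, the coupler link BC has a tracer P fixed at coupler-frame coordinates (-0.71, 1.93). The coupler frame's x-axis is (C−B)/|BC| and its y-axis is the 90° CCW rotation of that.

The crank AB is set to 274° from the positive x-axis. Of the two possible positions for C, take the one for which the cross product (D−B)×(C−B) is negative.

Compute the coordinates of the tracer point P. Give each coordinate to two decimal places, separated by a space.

A=(0,0), D=(7.00,0)
B = A + 2.00·(cos274°, sin274°) = (0.1395, -1.9951)
|BD| = 7.1447
circle(B,10.00) ∩ circle(D,8.00): a=6.0917, h=7.9304
  candidates: C₊=(3.7744,7.3209) cross=56.660; C₋=(8.2034,-7.9090) cross=-56.660
  mode - wants cross < 0 → take C=(8.2034,-7.9090) (cross=-56.660)
ex = (C−B)/|BC| = (0.8064,-0.5914); ey = (0.5914,0.8064)
P = B + -0.71·ex + 1.93·ey = (0.7083,-0.0189)

0.71 -0.02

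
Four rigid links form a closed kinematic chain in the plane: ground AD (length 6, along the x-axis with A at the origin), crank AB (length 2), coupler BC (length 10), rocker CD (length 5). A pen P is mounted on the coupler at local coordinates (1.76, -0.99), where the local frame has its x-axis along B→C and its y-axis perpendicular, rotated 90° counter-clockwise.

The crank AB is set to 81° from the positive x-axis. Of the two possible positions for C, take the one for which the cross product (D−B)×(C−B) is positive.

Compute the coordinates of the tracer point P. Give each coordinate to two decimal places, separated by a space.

A=(0,0), D=(6.00,0)
B = A + 2.00·(cos81°, sin81°) = (0.3129, 1.9754)
|BD| = 6.0204
circle(B,10.00) ∩ circle(D,5.00): a=9.2390, h=3.8263
  candidates: C₊=(10.2959,2.5584) cross=23.036; C₋=(7.7849,-4.6705) cross=-23.036
  mode + wants cross > 0 → take C=(10.2959,2.5584) (cross=23.036)
ex = (C−B)/|BC| = (0.9983,0.0583); ey = (-0.0583,0.9983)
P = B + 1.76·ex + -0.99·ey = (2.1276,1.0897)

2.13 1.09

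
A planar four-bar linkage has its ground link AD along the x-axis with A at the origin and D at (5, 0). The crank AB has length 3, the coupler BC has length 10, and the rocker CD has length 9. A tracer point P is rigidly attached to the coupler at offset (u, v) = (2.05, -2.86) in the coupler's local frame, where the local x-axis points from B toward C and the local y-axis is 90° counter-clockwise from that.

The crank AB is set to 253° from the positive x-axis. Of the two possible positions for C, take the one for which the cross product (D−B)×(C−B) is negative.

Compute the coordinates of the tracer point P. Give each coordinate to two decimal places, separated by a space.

A=(0,0), D=(5.00,0)
B = A + 3.00·(cos253°, sin253°) = (-0.8771, -2.8689)
|BD| = 6.5400
circle(B,10.00) ∩ circle(D,9.00): a=4.7226, h=8.8146
  candidates: C₊=(-0.4999,7.1240) cross=57.647; C₋=(7.2336,-8.7184) cross=-57.647
  mode - wants cross < 0 → take C=(7.2336,-8.7184) (cross=-57.647)
ex = (C−B)/|BC| = (0.8111,-0.5850); ey = (0.5850,0.8111)
P = B + 2.05·ex + -2.86·ey = (-0.8874,-6.3877)

-0.89 -6.39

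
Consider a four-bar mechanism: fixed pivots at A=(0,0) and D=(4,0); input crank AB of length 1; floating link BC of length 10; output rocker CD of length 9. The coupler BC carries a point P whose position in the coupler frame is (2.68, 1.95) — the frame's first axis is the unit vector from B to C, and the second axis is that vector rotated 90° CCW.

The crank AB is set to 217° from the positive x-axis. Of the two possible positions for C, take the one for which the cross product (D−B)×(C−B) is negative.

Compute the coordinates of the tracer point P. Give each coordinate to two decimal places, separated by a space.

2.30 -1.78

A=(0,0), D=(4.00,0)
B = A + 1.00·(cos217°, sin217°) = (-0.7986, -0.6018)
|BD| = 4.8362
circle(B,10.00) ∩ circle(D,9.00): a=4.3825, h=8.9886
  candidates: C₊=(2.4312,8.8622) cross=43.471; C₋=(4.6683,-8.9752) cross=-43.471
  mode - wants cross < 0 → take C=(4.6683,-8.9752) (cross=-43.471)
ex = (C−B)/|BC| = (0.5467,-0.8373); ey = (0.8373,0.5467)
P = B + 2.68·ex + 1.95·ey = (2.2993,-1.7798)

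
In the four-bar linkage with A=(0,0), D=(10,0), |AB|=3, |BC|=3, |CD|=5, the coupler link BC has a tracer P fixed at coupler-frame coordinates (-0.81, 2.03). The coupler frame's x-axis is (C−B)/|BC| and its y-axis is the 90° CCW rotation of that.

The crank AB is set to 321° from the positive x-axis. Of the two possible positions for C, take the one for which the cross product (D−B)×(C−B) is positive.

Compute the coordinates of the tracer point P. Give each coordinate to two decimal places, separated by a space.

0.72 -0.41

A=(0,0), D=(10.00,0)
B = A + 3.00·(cos321°, sin321°) = (2.3314, -1.8880)
|BD| = 7.8975
circle(B,3.00) ∩ circle(D,5.00): a=2.9358, h=0.6173
  candidates: C₊=(5.0345,-0.5867) cross=4.875; C₋=(5.3297,-1.7856) cross=-4.875
  mode + wants cross > 0 → take C=(5.0345,-0.5867) (cross=4.875)
ex = (C−B)/|BC| = (0.9010,0.4337); ey = (-0.4337,0.9010)
P = B + -0.81·ex + 2.03·ey = (0.7211,-0.4102)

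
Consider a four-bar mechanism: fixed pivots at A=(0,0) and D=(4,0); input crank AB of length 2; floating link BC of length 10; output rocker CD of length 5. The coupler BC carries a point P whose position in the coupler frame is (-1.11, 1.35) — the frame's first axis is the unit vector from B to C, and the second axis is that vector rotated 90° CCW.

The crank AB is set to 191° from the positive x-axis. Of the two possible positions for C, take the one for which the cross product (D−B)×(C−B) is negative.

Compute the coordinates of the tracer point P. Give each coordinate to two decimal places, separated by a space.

A=(0,0), D=(4.00,0)
B = A + 2.00·(cos191°, sin191°) = (-1.9633, -0.3816)
|BD| = 5.9755
circle(B,10.00) ∩ circle(D,5.00): a=9.2634, h=3.7669
  candidates: C₊=(7.0407,3.9692) cross=22.509; C₋=(7.5218,-3.5492) cross=-22.509
  mode - wants cross < 0 → take C=(7.5218,-3.5492) (cross=-22.509)
ex = (C−B)/|BC| = (0.9485,-0.3168); ey = (0.3168,0.9485)
P = B + -1.11·ex + 1.35·ey = (-2.5885,1.2505)

-2.59 1.25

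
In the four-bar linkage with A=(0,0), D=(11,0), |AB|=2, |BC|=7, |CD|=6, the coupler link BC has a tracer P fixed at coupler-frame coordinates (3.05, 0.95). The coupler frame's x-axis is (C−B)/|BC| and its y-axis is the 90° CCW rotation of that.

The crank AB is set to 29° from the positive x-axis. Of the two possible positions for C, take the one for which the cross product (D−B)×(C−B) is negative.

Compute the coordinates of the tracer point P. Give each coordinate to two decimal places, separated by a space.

4.55 -0.57

A=(0,0), D=(11.00,0)
B = A + 2.00·(cos29°, sin29°) = (1.7492, 0.9696)
|BD| = 9.3014
circle(B,7.00) ∩ circle(D,6.00): a=5.3495, h=4.5147
  candidates: C₊=(7.5403,4.9021) cross=41.993; C₋=(6.5990,-4.0781) cross=-41.993
  mode - wants cross < 0 → take C=(6.5990,-4.0781) (cross=-41.993)
ex = (C−B)/|BC| = (0.6928,-0.7211); ey = (0.7211,0.6928)
P = B + 3.05·ex + 0.95·ey = (4.5474,-0.5716)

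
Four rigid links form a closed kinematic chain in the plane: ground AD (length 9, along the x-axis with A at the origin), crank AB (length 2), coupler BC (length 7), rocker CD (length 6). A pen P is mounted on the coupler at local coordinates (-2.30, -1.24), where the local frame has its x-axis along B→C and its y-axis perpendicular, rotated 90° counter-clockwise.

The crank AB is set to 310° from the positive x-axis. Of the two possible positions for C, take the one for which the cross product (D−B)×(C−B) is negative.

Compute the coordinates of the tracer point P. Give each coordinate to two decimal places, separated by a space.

A=(0,0), D=(9.00,0)
B = A + 2.00·(cos310°, sin310°) = (1.2856, -1.5321)
|BD| = 7.8651
circle(B,7.00) ∩ circle(D,6.00): a=4.7590, h=5.1334
  candidates: C₊=(4.9534,4.4300) cross=40.375; C₋=(6.9534,-5.6401) cross=-40.375
  mode - wants cross < 0 → take C=(6.9534,-5.6401) (cross=-40.375)
ex = (C−B)/|BC| = (0.8097,-0.5869); ey = (0.5869,0.8097)
P = B + -2.30·ex + -1.24·ey = (-1.3044,-1.1863)

-1.30 -1.19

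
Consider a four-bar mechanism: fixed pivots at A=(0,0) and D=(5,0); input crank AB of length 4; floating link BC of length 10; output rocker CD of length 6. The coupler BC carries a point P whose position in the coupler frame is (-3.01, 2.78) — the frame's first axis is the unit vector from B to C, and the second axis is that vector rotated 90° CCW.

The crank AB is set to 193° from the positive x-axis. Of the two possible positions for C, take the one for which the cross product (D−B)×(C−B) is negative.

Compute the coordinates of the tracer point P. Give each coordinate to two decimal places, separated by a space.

A=(0,0), D=(5.00,0)
B = A + 4.00·(cos193°, sin193°) = (-3.8975, -0.8998)
|BD| = 8.9429
circle(B,10.00) ∩ circle(D,6.00): a=8.0497, h=5.9331
  candidates: C₊=(3.5144,5.8132) cross=53.059; C₋=(4.7083,-5.9929) cross=-53.059
  mode - wants cross < 0 → take C=(4.7083,-5.9929) (cross=-53.059)
ex = (C−B)/|BC| = (0.8606,-0.5093); ey = (0.5093,0.8606)
P = B + -3.01·ex + 2.78·ey = (-5.0720,3.0256)

-5.07 3.03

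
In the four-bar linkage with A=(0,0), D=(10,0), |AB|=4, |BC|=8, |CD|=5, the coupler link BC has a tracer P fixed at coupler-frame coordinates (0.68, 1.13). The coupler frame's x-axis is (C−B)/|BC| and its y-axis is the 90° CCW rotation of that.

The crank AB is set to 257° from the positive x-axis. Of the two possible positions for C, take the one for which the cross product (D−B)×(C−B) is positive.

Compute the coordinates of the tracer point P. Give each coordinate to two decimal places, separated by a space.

-1.12 -2.60

A=(0,0), D=(10.00,0)
B = A + 4.00·(cos257°, sin257°) = (-0.8998, -3.8975)
|BD| = 11.5757
circle(B,8.00) ∩ circle(D,5.00): a=7.4724, h=2.8571
  candidates: C₊=(5.1743,1.3088) cross=33.073; C₋=(7.0983,-4.0719) cross=-33.073
  mode + wants cross > 0 → take C=(5.1743,1.3088) (cross=33.073)
ex = (C−B)/|BC| = (0.7593,0.6508); ey = (-0.6508,0.7593)
P = B + 0.68·ex + 1.13·ey = (-1.1189,-2.5970)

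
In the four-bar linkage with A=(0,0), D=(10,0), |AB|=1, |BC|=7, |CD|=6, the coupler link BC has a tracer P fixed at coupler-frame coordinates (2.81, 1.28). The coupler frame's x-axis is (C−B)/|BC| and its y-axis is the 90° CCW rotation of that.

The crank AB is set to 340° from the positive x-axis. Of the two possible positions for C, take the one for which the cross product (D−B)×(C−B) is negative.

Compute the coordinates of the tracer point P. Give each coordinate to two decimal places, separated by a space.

A=(0,0), D=(10.00,0)
B = A + 1.00·(cos340°, sin340°) = (0.9397, -0.3420)
|BD| = 9.0668
circle(B,7.00) ∩ circle(D,6.00): a=5.2503, h=4.6297
  candidates: C₊=(6.0116,4.4825) cross=41.977; C₋=(6.3609,-4.7704) cross=-41.977
  mode - wants cross < 0 → take C=(6.3609,-4.7704) (cross=-41.977)
ex = (C−B)/|BC| = (0.7745,-0.6326); ey = (0.6326,0.7745)
P = B + 2.81·ex + 1.28·ey = (3.9257,-1.1284)

3.93 -1.13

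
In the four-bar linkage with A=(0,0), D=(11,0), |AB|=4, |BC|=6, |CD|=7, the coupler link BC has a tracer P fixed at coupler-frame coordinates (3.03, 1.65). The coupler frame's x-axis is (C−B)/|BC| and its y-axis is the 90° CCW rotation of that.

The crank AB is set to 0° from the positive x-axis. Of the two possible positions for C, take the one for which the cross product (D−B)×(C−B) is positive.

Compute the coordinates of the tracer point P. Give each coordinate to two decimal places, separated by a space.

3.81 3.44

A=(0,0), D=(11.00,0)
B = A + 4.00·(cos0°, sin0°) = (4.0000, 0.0000)
|BD| = 7.0000
circle(B,6.00) ∩ circle(D,7.00): a=2.5714, h=5.4210
  candidates: C₊=(6.5714,5.4210) cross=37.947; C₋=(6.5714,-5.4210) cross=-37.947
  mode + wants cross > 0 → take C=(6.5714,5.4210) (cross=37.947)
ex = (C−B)/|BC| = (0.4286,0.9035); ey = (-0.9035,0.4286)
P = B + 3.03·ex + 1.65·ey = (3.8078,3.4448)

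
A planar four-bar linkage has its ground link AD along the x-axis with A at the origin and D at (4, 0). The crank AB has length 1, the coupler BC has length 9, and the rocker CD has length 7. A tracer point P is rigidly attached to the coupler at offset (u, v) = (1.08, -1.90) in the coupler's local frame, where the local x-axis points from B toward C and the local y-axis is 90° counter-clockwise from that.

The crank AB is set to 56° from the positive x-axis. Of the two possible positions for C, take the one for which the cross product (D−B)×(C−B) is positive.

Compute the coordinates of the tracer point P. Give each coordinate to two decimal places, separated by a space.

A=(0,0), D=(4.00,0)
B = A + 1.00·(cos56°, sin56°) = (0.5592, 0.8290)
|BD| = 3.5393
circle(B,9.00) ∩ circle(D,7.00): a=6.2903, h=6.4367
  candidates: C₊=(8.1823,5.6133) cross=22.781; C₋=(5.1668,-6.9021) cross=-22.781
  mode + wants cross > 0 → take C=(8.1823,5.6133) (cross=22.781)
ex = (C−B)/|BC| = (0.8470,0.5316); ey = (-0.5316,0.8470)
P = B + 1.08·ex + -1.90·ey = (2.4840,-0.2062)

2.48 -0.21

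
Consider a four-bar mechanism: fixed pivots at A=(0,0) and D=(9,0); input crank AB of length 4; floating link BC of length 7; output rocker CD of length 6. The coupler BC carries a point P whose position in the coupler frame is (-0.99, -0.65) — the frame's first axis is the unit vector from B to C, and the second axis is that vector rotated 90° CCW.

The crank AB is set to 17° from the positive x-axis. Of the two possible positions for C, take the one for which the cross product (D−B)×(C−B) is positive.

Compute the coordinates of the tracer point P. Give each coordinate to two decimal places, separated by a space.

A=(0,0), D=(9.00,0)
B = A + 4.00·(cos17°, sin17°) = (3.8252, 1.1695)
|BD| = 5.3053
circle(B,7.00) ∩ circle(D,6.00): a=3.8778, h=5.8277
  candidates: C₊=(8.8923,5.9990) cross=30.918; C₋=(6.3230,-5.3697) cross=-30.918
  mode + wants cross > 0 → take C=(8.8923,5.9990) (cross=30.918)
ex = (C−B)/|BC| = (0.7239,0.6899); ey = (-0.6899,0.7239)
P = B + -0.99·ex + -0.65·ey = (3.5570,0.0159)

3.56 0.02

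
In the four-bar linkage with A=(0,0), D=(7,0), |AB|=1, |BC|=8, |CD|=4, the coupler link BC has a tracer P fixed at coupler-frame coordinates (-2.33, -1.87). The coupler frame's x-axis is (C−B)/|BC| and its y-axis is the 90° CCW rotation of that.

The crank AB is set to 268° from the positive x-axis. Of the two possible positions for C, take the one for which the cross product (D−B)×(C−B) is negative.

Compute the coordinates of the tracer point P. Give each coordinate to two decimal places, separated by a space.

A=(0,0), D=(7.00,0)
B = A + 1.00·(cos268°, sin268°) = (-0.0349, -0.9994)
|BD| = 7.1055
circle(B,8.00) ∩ circle(D,4.00): a=6.9304, h=3.9962
  candidates: C₊=(6.2646,3.9318) cross=28.395; C₋=(7.3887,-3.9811) cross=-28.395
  mode - wants cross < 0 → take C=(7.3887,-3.9811) (cross=-28.395)
ex = (C−B)/|BC| = (0.9279,-0.3727); ey = (0.3727,0.9279)
P = B + -2.33·ex + -1.87·ey = (-2.8940,-1.8662)

-2.89 -1.87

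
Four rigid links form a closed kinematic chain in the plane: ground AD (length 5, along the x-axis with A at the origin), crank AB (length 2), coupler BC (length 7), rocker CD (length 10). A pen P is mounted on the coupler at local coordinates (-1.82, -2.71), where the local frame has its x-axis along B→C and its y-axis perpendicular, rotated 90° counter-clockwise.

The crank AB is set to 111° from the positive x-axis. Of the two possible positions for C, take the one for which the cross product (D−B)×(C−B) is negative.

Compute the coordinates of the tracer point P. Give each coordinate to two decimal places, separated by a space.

A=(0,0), D=(5.00,0)
B = A + 2.00·(cos111°, sin111°) = (-0.7167, 1.8672)
|BD| = 6.0139
circle(B,7.00) ∩ circle(D,10.00): a=-1.2332, h=6.8905
  candidates: C₊=(0.2503,8.8000) cross=41.439; C₋=(-4.0283,-4.3000) cross=-41.439
  mode - wants cross < 0 → take C=(-4.0283,-4.3000) (cross=-41.439)
ex = (C−B)/|BC| = (-0.4731,-0.8810); ey = (0.8810,-0.4731)
P = B + -1.82·ex + -2.71·ey = (-2.2433,4.7527)

-2.24 4.75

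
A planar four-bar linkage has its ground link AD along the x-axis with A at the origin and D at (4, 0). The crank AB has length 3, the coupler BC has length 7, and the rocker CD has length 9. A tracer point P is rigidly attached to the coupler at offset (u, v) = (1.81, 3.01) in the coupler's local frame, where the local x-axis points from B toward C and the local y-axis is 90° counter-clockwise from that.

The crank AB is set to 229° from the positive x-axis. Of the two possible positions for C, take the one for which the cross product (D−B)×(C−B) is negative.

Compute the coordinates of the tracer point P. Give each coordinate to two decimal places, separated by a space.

A=(0,0), D=(4.00,0)
B = A + 3.00·(cos229°, sin229°) = (-1.9682, -2.2641)
|BD| = 6.3832
circle(B,7.00) ∩ circle(D,9.00): a=0.6850, h=6.9664
  candidates: C₊=(-3.7987,4.4923) cross=44.468; C₋=(1.1433,-8.5346) cross=-44.468
  mode - wants cross < 0 → take C=(1.1433,-8.5346) (cross=-44.468)
ex = (C−B)/|BC| = (0.4445,-0.8958); ey = (0.8958,0.4445)
P = B + 1.81·ex + 3.01·ey = (1.5327,-2.5476)

1.53 -2.55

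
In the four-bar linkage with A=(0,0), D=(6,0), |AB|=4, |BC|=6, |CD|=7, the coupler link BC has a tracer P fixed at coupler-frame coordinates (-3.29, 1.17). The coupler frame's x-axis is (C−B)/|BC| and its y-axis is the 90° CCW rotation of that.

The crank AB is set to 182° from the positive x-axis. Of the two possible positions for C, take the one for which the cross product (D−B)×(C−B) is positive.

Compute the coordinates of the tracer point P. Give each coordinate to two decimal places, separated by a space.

-7.17 -1.60

A=(0,0), D=(6.00,0)
B = A + 4.00·(cos182°, sin182°) = (-3.9976, -0.1396)
|BD| = 9.9985
circle(B,6.00) ∩ circle(D,7.00): a=4.3492, h=4.1334
  candidates: C₊=(0.2935,4.0541) cross=41.328; C₋=(0.4089,-4.2118) cross=-41.328
  mode + wants cross > 0 → take C=(0.2935,4.0541) (cross=41.328)
ex = (C−B)/|BC| = (0.7152,0.6989); ey = (-0.6989,0.7152)
P = B + -3.29·ex + 1.17·ey = (-7.1683,-1.6024)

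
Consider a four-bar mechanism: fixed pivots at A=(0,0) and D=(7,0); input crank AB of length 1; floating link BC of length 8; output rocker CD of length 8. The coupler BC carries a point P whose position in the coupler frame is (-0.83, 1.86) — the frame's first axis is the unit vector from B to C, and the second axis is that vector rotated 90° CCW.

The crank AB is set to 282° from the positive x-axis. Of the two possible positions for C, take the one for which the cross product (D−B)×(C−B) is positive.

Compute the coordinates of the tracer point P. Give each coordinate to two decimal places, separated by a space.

A=(0,0), D=(7.00,0)
B = A + 1.00·(cos282°, sin282°) = (0.2079, -0.9781)
|BD| = 6.8622
circle(B,8.00) ∩ circle(D,8.00): a=3.4311, h=7.2269
  candidates: C₊=(2.5738,6.6640) cross=49.592; C₋=(4.6341,-7.6422) cross=-49.592
  mode + wants cross > 0 → take C=(2.5738,6.6640) (cross=49.592)
ex = (C−B)/|BC| = (0.2957,0.9553); ey = (-0.9553,0.2957)
P = B + -0.83·ex + 1.86·ey = (-1.8144,-1.2209)

-1.81 -1.22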